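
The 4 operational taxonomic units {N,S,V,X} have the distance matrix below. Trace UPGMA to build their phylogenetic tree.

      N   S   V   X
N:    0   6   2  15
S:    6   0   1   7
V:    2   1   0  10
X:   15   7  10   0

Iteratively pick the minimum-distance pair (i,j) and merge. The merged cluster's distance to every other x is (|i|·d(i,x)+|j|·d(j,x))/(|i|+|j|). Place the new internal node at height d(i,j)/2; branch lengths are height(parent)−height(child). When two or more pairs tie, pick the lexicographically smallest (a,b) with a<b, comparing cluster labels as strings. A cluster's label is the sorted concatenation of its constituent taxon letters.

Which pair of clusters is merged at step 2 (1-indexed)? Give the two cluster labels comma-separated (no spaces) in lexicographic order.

N,SV

iteration 1: select S,V (d=1); attach at lengths (1/2, 1/2); label the merged cluster SV
  updated: d(N,SV)=4, d(SV,X)=17/2
iteration 2: select N,SV (d=4); attach at lengths (2, 3/2); label the merged cluster NSV
  updated: d(NSV,X)=32/3
iteration 3: select NSV,X (d=32/3); attach at lengths (10/3, 16/3); label the merged cluster NSVX
final tree: ((N:2,(S:1/2,V:1/2):3/2):10/3,X:16/3)
total length: 79/6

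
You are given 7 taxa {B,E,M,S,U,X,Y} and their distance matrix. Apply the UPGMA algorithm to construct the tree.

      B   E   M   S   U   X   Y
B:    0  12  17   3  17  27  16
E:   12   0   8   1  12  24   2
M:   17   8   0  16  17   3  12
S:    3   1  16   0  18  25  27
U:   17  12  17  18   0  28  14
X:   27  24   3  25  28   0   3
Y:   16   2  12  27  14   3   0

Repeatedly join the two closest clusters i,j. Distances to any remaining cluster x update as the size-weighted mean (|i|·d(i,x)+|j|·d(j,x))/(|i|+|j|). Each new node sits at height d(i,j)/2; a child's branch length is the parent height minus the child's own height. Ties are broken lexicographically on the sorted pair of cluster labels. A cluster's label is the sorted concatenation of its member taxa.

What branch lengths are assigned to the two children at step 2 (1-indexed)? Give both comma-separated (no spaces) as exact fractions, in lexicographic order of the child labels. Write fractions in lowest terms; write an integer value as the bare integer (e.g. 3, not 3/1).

iteration 1: select E,S (d=1); attach at lengths (1/2, 1/2); label the merged cluster ES
  updated: d(B,ES)=15/2, d(ES,M)=12, d(ES,U)=15, d(ES,X)=49/2, d(ES,Y)=29/2
iteration 2: select M,X (d=3); attach at lengths (3/2, 3/2); label the merged cluster MX
  updated: d(B,MX)=22, d(ES,MX)=73/4, d(MX,U)=45/2, d(MX,Y)=15/2
iteration 3: select B,ES (d=15/2); attach at lengths (15/4, 13/4); label the merged cluster BES
  updated: d(BES,MX)=39/2, d(BES,U)=47/3, d(BES,Y)=15
iteration 4: select MX,Y (d=15/2); attach at lengths (9/4, 15/4); label the merged cluster MXY
  updated: d(BES,MXY)=18, d(MXY,U)=59/3
iteration 5: select BES,U (d=47/3); attach at lengths (49/12, 47/6); label the merged cluster BESU
  updated: d(BESU,MXY)=221/12
iteration 6: select BESU,MXY (d=221/12); attach at lengths (11/8, 131/24); label the merged cluster BEMSUXY
final tree: (((B:15/4,(E:1/2,S:1/2):13/4):49/12,U:47/6):11/8,((M:3/2,X:3/2):9/4,Y:15/4):131/24)
total length: 143/4

3/2,3/2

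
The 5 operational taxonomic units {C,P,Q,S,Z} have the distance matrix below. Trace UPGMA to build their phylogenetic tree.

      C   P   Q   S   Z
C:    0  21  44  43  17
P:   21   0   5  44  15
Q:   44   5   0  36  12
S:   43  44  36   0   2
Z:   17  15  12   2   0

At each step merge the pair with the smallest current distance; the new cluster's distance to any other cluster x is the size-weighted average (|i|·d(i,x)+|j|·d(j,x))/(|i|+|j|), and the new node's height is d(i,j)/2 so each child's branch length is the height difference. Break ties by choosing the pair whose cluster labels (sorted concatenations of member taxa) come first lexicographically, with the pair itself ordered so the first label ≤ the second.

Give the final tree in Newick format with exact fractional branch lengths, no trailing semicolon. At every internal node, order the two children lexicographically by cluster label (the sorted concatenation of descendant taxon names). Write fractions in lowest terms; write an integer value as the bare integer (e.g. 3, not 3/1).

(C:125/8,((P:5/2,Q:5/2):87/8,(S:1,Z:1):99/8):9/4)

1. join S+Z (d=2) ⇒ SZ; edges |S|=1, |Z|=1
  updated: d(C,SZ)=30, d(P,SZ)=59/2, d(Q,SZ)=24
2. join P+Q (d=5) ⇒ PQ; edges |P|=5/2, |Q|=5/2
  updated: d(C,PQ)=65/2, d(PQ,SZ)=107/4
3. join PQ+SZ (d=107/4) ⇒ PQSZ; edges |PQ|=87/8, |SZ|=99/8
  updated: d(C,PQSZ)=125/4
4. join C+PQSZ (d=125/4) ⇒ CPQSZ; edges |C|=125/8, |PQSZ|=9/4
final tree: (C:125/8,((P:5/2,Q:5/2):87/8,(S:1,Z:1):99/8):9/4)
total length: 385/8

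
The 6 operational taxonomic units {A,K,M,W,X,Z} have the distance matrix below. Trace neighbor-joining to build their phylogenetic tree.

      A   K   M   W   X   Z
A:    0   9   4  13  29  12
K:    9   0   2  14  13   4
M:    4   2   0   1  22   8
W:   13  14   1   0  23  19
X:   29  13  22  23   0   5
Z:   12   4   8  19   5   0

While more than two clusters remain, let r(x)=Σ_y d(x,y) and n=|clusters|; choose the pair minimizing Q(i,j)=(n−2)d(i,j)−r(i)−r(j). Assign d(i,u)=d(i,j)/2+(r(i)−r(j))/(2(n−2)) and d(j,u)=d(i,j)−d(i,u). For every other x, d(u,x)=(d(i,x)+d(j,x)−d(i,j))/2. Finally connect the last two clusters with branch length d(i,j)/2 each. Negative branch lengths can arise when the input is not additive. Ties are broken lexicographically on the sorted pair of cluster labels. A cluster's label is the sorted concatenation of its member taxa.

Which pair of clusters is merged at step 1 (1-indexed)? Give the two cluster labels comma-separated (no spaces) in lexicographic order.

X,Z

iteration 1: select X,Z (d=5, Q=-120); attach at lengths (8, -3); label the merged cluster XZ
  updated: d(A,XZ)=18, d(K,XZ)=6, d(M,XZ)=25/2, d(W,XZ)=37/2
iteration 2: select K,XZ (d=6, Q=-68); attach at lengths (-1, 7); label the merged cluster KXZ
  updated: d(A,KXZ)=21/2, d(KXZ,M)=17/4, d(KXZ,W)=53/4
iteration 3: select A,KXZ (d=21/2, Q=-69/2); attach at lengths (41/8, 43/8); label the merged cluster AKXZ
  updated: d(AKXZ,M)=-9/8, d(AKXZ,W)=63/8
iteration 4: select AKXZ,M (d=-9/8, Q=-31/4); attach at lengths (23/8, -4); label the merged cluster AKMXZ
  updated: d(AKMXZ,W)=5
iteration 5: select AKMXZ,W (d=5); attach at lengths (5/2, 5/2); label the merged cluster AKMWXZ
final tree: (((A:41/8,(K:-1,(X:8,Z:-3):7):43/8):23/8,M:-4):5/2,W:5/2)
total length: 203/8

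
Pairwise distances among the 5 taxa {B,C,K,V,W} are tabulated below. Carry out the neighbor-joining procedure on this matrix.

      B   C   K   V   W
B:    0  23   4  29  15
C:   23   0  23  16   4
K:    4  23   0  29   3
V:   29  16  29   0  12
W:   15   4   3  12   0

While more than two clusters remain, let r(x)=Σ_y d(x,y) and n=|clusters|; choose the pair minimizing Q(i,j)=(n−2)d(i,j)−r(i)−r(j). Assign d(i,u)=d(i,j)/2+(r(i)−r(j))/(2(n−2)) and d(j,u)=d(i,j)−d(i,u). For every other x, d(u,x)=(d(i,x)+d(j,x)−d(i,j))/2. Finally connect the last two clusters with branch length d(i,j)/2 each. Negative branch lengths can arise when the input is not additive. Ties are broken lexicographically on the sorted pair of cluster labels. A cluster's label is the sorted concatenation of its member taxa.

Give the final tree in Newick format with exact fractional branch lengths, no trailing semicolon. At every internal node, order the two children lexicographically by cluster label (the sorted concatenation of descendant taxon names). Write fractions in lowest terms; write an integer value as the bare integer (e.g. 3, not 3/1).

((((B:4,K:0):23/2,W:-9/2):9/2,C:9/2):23/4,V:23/4)

step 1: merge (B,K) at d=4, Q=-118; branch lengths B→4, K→0; new cluster BK
  updated: d(BK,C)=21, d(BK,V)=27, d(BK,W)=7
step 2: merge (BK,W) at d=7, Q=-64; branch lengths BK→23/2, W→-9/2; new cluster BKW
  updated: d(BKW,C)=9, d(BKW,V)=16
step 3: merge (BKW,C) at d=9, Q=-41; branch lengths BKW→9/2, C→9/2; new cluster BCKW
  updated: d(BCKW,V)=23/2
step 4: merge (BCKW,V) at d=23/2; branch lengths BCKW→23/4, V→23/4; new cluster BCKVW
final tree: ((((B:4,K:0):23/2,W:-9/2):9/2,C:9/2):23/4,V:23/4)
total length: 63/2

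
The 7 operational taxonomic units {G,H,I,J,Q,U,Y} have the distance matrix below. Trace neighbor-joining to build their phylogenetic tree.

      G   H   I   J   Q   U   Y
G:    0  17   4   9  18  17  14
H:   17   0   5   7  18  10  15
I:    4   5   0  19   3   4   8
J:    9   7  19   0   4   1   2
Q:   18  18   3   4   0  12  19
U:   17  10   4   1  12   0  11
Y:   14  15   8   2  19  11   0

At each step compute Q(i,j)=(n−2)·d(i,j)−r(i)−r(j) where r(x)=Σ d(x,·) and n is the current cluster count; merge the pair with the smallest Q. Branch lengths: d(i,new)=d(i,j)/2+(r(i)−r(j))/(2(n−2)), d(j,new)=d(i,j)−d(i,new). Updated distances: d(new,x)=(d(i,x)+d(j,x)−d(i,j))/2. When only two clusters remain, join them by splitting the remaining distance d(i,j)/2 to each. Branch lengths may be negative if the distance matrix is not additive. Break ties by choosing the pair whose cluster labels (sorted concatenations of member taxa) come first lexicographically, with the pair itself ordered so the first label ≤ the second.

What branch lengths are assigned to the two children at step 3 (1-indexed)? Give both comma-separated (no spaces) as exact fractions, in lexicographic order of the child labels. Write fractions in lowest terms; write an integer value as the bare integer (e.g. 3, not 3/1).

1. join G+I (d=4, Q=-102) ⇒ GI; edges |G|=28/5, |I|=-8/5
  updated: d(GI,H)=9, d(GI,J)=12, d(GI,Q)=17/2, d(GI,U)=17/2, d(GI,Y)=9
2. join GI+Q (d=17/2, Q=-149/2) ⇒ GIQ; edges |GI|=39/16, |Q|=97/16
  updated: d(GIQ,H)=37/4, d(GIQ,J)=15/4, d(GIQ,U)=6, d(GIQ,Y)=39/4
3. join J+Y (d=2, Q=-91/2) ⇒ JY; edges |J|=-3, |Y|=5
  updated: d(GIQ,JY)=23/4, d(H,JY)=10, d(JY,U)=5
4. join GIQ+H (d=37/4, Q=-127/4) ⇒ GHIQ; edges |GIQ|=41/16, |H|=107/16
  updated: d(GHIQ,JY)=13/4, d(GHIQ,U)=27/8
5. join GHIQ+JY (d=13/4, Q=-93/8) ⇒ GHIJQY; edges |GHIQ|=13/16, |JY|=39/16
  updated: d(GHIJQY,U)=41/16
6. join GHIJQY+U (d=41/16) ⇒ GHIJQUY; edges |GHIJQY|=41/32, |U|=41/32
final tree: (((((G:28/5,I:-8/5):39/16,Q:97/16):41/16,H:107/16):13/16,(J:-3,Y:5):39/16):41/32,U:41/32)
total length: 473/16

-3,5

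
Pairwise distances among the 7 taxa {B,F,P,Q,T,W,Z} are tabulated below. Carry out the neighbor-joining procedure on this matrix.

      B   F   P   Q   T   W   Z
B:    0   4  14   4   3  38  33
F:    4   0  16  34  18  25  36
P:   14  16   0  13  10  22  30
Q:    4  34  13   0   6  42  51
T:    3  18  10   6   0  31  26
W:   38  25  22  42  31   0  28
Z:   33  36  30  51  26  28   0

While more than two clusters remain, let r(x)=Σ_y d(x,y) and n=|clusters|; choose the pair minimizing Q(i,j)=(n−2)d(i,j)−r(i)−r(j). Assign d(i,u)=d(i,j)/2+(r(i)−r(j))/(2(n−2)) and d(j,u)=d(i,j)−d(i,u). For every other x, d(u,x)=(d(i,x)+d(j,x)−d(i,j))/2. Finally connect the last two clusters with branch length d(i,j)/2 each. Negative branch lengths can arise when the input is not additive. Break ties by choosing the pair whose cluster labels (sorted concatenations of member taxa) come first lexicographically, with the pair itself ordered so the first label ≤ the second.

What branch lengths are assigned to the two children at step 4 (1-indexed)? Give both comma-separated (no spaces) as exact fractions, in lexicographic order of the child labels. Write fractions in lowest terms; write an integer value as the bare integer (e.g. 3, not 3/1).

103/16,49/16

step 1: merge (W,Z) at d=28, Q=-250; branch lengths W→61/5, Z→79/5; new cluster WZ
  updated: d(B,WZ)=43/2, d(F,WZ)=33/2, d(P,WZ)=12, d(Q,WZ)=65/2, d(T,WZ)=29/2
step 2: merge (B,Q) at d=4, Q=-120; branch lengths B→-27/8, Q→59/8; new cluster BQ
  updated: d(BQ,F)=17, d(BQ,P)=23/2, d(BQ,T)=5/2, d(BQ,WZ)=25
step 3: merge (BQ,T) at d=5/2, Q=-187/2; branch lengths BQ→37/12, T→-7/12; new cluster BQT
  updated: d(BQT,F)=65/4, d(BQT,P)=19/2, d(BQT,WZ)=37/2
step 4: merge (BQT,P) at d=19/2, Q=-251/4; branch lengths BQT→103/16, P→49/16; new cluster BPQT
  updated: d(BPQT,F)=91/8, d(BPQT,WZ)=21/2
step 5: merge (BPQT,F) at d=91/8, Q=-307/8; branch lengths BPQT→43/16, F→139/16; new cluster BFPQT
  updated: d(BFPQT,WZ)=125/16
step 6: merge (BFPQT,WZ) at d=125/16; branch lengths BFPQT→125/32, WZ→125/32; new cluster BFPQTWZ
final tree: (((((B:-27/8,Q:59/8):37/12,T:-7/12):103/16,P:49/16):43/16,F:139/16):125/32,(W:61/5,Z:79/5):125/32)
total length: 1011/16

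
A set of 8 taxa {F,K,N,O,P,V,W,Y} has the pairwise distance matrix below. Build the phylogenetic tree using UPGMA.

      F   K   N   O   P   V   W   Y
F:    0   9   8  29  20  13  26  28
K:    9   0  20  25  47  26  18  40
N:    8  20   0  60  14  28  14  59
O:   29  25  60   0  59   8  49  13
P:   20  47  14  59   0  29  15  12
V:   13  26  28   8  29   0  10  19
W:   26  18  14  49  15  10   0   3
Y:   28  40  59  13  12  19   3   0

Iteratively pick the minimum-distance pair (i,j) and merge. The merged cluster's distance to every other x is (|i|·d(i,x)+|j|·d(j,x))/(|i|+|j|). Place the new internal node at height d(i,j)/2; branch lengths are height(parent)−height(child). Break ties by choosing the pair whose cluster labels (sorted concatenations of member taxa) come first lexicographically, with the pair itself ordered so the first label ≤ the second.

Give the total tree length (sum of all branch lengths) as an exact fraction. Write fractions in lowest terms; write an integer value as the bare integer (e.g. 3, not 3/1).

1. join W+Y (d=3) ⇒ WY; edges |W|=3/2, |Y|=3/2
  updated: d(F,WY)=27, d(K,WY)=29, d(N,WY)=73/2, d(O,WY)=31, d(P,WY)=27/2, d(V,WY)=29/2
2. join F+N (d=8) ⇒ FN; edges |F|=4, |N|=4
  updated: d(FN,K)=29/2, d(FN,O)=89/2, d(FN,P)=17, d(FN,V)=41/2, d(FN,WY)=127/4
3. join O+V (d=8) ⇒ OV; edges |O|=4, |V|=4
  updated: d(FN,OV)=65/2, d(K,OV)=51/2, d(OV,P)=44, d(OV,WY)=91/4
4. join P+WY (d=27/2) ⇒ PWY; edges |P|=27/4, |WY|=21/4
  updated: d(FN,PWY)=161/6, d(K,PWY)=35, d(OV,PWY)=179/6
5. join FN+K (d=29/2) ⇒ FKN; edges |FN|=13/4, |K|=29/4
  updated: d(FKN,OV)=181/6, d(FKN,PWY)=266/9
6. join FKN+PWY (d=266/9) ⇒ FKNPWY; edges |FKN|=271/36, |PWY|=289/36
  updated: d(FKNPWY,OV)=30
7. join FKNPWY+OV (d=30) ⇒ FKNOPVWY; edges |FKNPWY|=2/9, |OV|=11
final tree: ((((F:4,N:4):13/4,K:29/4):271/36,(P:27/4,(W:3/2,Y:3/2):21/4):289/36):2/9,(O:4,V:4):11)
total length: 1229/18

1229/18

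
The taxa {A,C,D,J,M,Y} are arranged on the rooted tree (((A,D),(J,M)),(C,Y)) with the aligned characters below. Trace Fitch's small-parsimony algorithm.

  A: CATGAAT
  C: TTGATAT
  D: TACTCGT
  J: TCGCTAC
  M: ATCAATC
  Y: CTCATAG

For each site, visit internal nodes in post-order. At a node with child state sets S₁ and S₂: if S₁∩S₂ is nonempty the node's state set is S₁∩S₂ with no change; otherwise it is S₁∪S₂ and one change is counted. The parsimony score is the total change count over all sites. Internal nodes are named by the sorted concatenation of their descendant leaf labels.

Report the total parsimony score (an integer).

18

AD@0: {C} ∪ {T} = {C,T} (union, +1)
JM@0: {T} ∪ {A} = {A,T} (union, +1)
ADJM@0: {C,T} ∩ {A,T} = {T} (intersection, +0)
CY@0: {T} ∪ {C} = {C,T} (union, +1)
ACDJMY@0: {T} ∩ {C,T} = {T} (intersection, +0)
AD@1: {A} ∩ {A} = {A} (intersection, +0)
JM@1: {C} ∪ {T} = {C,T} (union, +1)
ADJM@1: {A} ∪ {C,T} = {A,C,T} (union, +1)
CY@1: {T} ∩ {T} = {T} (intersection, +0)
ACDJMY@1: {A,C,T} ∩ {T} = {T} (intersection, +0)
AD@2: {T} ∪ {C} = {C,T} (union, +1)
JM@2: {G} ∪ {C} = {C,G} (union, +1)
ADJM@2: {C,T} ∩ {C,G} = {C} (intersection, +0)
CY@2: {G} ∪ {C} = {C,G} (union, +1)
ACDJMY@2: {C} ∩ {C,G} = {C} (intersection, +0)
AD@3: {G} ∪ {T} = {G,T} (union, +1)
JM@3: {C} ∪ {A} = {A,C} (union, +1)
ADJM@3: {G,T} ∪ {A,C} = {A,C,G,T} (union, +1)
CY@3: {A} ∩ {A} = {A} (intersection, +0)
ACDJMY@3: {A,C,G,T} ∩ {A} = {A} (intersection, +0)
AD@4: {A} ∪ {C} = {A,C} (union, +1)
JM@4: {T} ∪ {A} = {A,T} (union, +1)
ADJM@4: {A,C} ∩ {A,T} = {A} (intersection, +0)
CY@4: {T} ∩ {T} = {T} (intersection, +0)
ACDJMY@4: {A} ∪ {T} = {A,T} (union, +1)
AD@5: {A} ∪ {G} = {A,G} (union, +1)
JM@5: {A} ∪ {T} = {A,T} (union, +1)
ADJM@5: {A,G} ∩ {A,T} = {A} (intersection, +0)
CY@5: {A} ∩ {A} = {A} (intersection, +0)
ACDJMY@5: {A} ∩ {A} = {A} (intersection, +0)
AD@6: {T} ∩ {T} = {T} (intersection, +0)
JM@6: {C} ∩ {C} = {C} (intersection, +0)
ADJM@6: {T} ∪ {C} = {C,T} (union, +1)
CY@6: {T} ∪ {G} = {G,T} (union, +1)
ACDJMY@6: {C,T} ∩ {G,T} = {T} (intersection, +0)
per-site changes: [3, 2, 3, 3, 3, 2, 2]; total = 18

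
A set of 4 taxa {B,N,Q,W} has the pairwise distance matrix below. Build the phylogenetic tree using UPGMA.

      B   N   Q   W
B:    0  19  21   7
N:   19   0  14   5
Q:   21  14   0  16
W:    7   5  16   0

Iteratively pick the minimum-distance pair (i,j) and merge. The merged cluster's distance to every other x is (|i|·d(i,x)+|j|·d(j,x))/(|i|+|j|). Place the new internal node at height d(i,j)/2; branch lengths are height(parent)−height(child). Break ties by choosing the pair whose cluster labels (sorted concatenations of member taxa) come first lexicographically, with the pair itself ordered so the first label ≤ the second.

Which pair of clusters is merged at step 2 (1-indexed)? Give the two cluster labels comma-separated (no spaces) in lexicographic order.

step 1: merge (N,W) at d=5; branch lengths N→5/2, W→5/2; new cluster NW
  updated: d(B,NW)=13, d(NW,Q)=15
step 2: merge (B,NW) at d=13; branch lengths B→13/2, NW→4; new cluster BNW
  updated: d(BNW,Q)=17
step 3: merge (BNW,Q) at d=17; branch lengths BNW→2, Q→17/2; new cluster BNQW
final tree: ((B:13/2,(N:5/2,W:5/2):4):2,Q:17/2)
total length: 26

B,NW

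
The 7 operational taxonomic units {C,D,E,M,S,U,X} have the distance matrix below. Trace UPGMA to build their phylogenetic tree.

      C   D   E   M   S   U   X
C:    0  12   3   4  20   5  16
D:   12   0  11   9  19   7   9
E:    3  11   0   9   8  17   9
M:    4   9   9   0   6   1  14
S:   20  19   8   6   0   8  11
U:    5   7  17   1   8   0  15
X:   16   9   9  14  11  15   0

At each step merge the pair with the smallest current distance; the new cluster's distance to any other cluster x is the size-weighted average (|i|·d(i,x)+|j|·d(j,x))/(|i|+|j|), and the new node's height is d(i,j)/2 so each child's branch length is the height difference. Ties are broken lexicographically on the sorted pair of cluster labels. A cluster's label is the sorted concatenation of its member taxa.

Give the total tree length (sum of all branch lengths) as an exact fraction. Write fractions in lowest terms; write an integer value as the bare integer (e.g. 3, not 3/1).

551/20

1. join M+U (d=1) ⇒ MU; edges |M|=1/2, |U|=1/2
  updated: d(C,MU)=9/2, d(D,MU)=8, d(E,MU)=13, d(MU,S)=7, d(MU,X)=29/2
2. join C+E (d=3) ⇒ CE; edges |C|=3/2, |E|=3/2
  updated: d(CE,D)=23/2, d(CE,MU)=35/4, d(CE,S)=14, d(CE,X)=25/2
3. join MU+S (d=7) ⇒ MSU; edges |MU|=3, |S|=7/2
  updated: d(CE,MSU)=21/2, d(D,MSU)=35/3, d(MSU,X)=40/3
4. join D+X (d=9) ⇒ DX; edges |D|=9/2, |X|=9/2
  updated: d(CE,DX)=12, d(DX,MSU)=25/2
5. join CE+MSU (d=21/2) ⇒ CEMSU; edges |CE|=15/4, |MSU|=7/4
  updated: d(CEMSU,DX)=123/10
6. join CEMSU+DX (d=123/10) ⇒ CDEMSUX; edges |CEMSU|=9/10, |DX|=33/20
final tree: (((C:3/2,E:3/2):15/4,((M:1/2,U:1/2):3,S:7/2):7/4):9/10,(D:9/2,X:9/2):33/20)
total length: 551/20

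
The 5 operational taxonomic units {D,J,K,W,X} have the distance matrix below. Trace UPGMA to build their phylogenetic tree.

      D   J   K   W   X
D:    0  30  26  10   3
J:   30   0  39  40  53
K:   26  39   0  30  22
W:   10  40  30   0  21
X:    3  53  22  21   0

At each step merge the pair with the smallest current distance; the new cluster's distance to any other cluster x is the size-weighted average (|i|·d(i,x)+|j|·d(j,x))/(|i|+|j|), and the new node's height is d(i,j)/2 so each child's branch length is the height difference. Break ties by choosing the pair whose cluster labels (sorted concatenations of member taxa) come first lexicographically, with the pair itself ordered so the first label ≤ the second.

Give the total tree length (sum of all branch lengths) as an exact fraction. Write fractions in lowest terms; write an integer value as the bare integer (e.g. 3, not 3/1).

251/4

1. join D+X (d=3) ⇒ DX; edges |D|=3/2, |X|=3/2
  updated: d(DX,J)=83/2, d(DX,K)=24, d(DX,W)=31/2
2. join DX+W (d=31/2) ⇒ DWX; edges |DX|=25/4, |W|=31/4
  updated: d(DWX,J)=41, d(DWX,K)=26
3. join DWX+K (d=26) ⇒ DKWX; edges |DWX|=21/4, |K|=13
  updated: d(DKWX,J)=81/2
4. join DKWX+J (d=81/2) ⇒ DJKWX; edges |DKWX|=29/4, |J|=81/4
final tree: ((((D:3/2,X:3/2):25/4,W:31/4):21/4,K:13):29/4,J:81/4)
total length: 251/4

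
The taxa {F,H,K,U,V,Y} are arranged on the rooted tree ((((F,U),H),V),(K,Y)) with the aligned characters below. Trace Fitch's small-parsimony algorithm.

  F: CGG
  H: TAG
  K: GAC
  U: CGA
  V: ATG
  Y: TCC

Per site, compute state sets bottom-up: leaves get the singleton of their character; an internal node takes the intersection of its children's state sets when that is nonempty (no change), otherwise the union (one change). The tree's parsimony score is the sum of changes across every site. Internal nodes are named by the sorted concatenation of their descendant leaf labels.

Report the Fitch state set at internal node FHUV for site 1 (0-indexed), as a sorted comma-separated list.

FU@0: {C} ∩ {C} = {C} (intersection, +0)
FHU@0: {C} ∪ {T} = {C,T} (union, +1)
FHUV@0: {C,T} ∪ {A} = {A,C,T} (union, +1)
KY@0: {G} ∪ {T} = {G,T} (union, +1)
FHKUVY@0: {A,C,T} ∩ {G,T} = {T} (intersection, +0)
FU@1: {G} ∩ {G} = {G} (intersection, +0)
FHU@1: {G} ∪ {A} = {A,G} (union, +1)
FHUV@1: {A,G} ∪ {T} = {A,G,T} (union, +1)
KY@1: {A} ∪ {C} = {A,C} (union, +1)
FHKUVY@1: {A,G,T} ∩ {A,C} = {A} (intersection, +0)
FU@2: {G} ∪ {A} = {A,G} (union, +1)
FHU@2: {A,G} ∩ {G} = {G} (intersection, +0)
FHUV@2: {G} ∩ {G} = {G} (intersection, +0)
KY@2: {C} ∩ {C} = {C} (intersection, +0)
FHKUVY@2: {G} ∪ {C} = {C,G} (union, +1)
per-site changes: [3, 3, 2]; total = 8

A,G,T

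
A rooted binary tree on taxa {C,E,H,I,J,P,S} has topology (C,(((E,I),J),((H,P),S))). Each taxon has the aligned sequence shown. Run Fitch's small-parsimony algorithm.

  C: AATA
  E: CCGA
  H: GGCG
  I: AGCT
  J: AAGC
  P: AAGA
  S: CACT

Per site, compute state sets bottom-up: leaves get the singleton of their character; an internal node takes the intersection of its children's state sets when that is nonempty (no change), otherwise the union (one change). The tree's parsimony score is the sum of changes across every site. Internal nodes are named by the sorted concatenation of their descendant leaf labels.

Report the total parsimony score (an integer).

14

EI@0: {C} ∪ {A} = {A,C} (union, +1)
EIJ@0: {A,C} ∩ {A} = {A} (intersection, +0)
HP@0: {G} ∪ {A} = {A,G} (union, +1)
HPS@0: {A,G} ∪ {C} = {A,C,G} (union, +1)
EHIJPS@0: {A} ∩ {A,C,G} = {A} (intersection, +0)
CEHIJPS@0: {A} ∩ {A} = {A} (intersection, +0)
EI@1: {C} ∪ {G} = {C,G} (union, +1)
EIJ@1: {C,G} ∪ {A} = {A,C,G} (union, +1)
HP@1: {G} ∪ {A} = {A,G} (union, +1)
HPS@1: {A,G} ∩ {A} = {A} (intersection, +0)
EHIJPS@1: {A,C,G} ∩ {A} = {A} (intersection, +0)
CEHIJPS@1: {A} ∩ {A} = {A} (intersection, +0)
EI@2: {G} ∪ {C} = {C,G} (union, +1)
EIJ@2: {C,G} ∩ {G} = {G} (intersection, +0)
HP@2: {C} ∪ {G} = {C,G} (union, +1)
HPS@2: {C,G} ∩ {C} = {C} (intersection, +0)
EHIJPS@2: {G} ∪ {C} = {C,G} (union, +1)
CEHIJPS@2: {T} ∪ {C,G} = {C,G,T} (union, +1)
EI@3: {A} ∪ {T} = {A,T} (union, +1)
EIJ@3: {A,T} ∪ {C} = {A,C,T} (union, +1)
HP@3: {G} ∪ {A} = {A,G} (union, +1)
HPS@3: {A,G} ∪ {T} = {A,G,T} (union, +1)
EHIJPS@3: {A,C,T} ∩ {A,G,T} = {A,T} (intersection, +0)
CEHIJPS@3: {A} ∩ {A,T} = {A} (intersection, +0)
per-site changes: [3, 3, 4, 4]; total = 14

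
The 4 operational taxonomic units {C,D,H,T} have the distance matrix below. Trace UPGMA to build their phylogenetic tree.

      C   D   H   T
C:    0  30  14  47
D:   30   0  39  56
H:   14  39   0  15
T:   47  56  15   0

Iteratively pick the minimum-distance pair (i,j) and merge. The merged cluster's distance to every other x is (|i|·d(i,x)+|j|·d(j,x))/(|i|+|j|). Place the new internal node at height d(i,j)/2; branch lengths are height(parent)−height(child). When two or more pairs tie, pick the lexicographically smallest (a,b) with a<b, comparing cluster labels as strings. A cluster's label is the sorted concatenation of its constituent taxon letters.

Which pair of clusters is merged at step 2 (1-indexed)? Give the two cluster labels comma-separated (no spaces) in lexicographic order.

CH,T

1. join C+H (d=14) ⇒ CH; edges |C|=7, |H|=7
  updated: d(CH,D)=69/2, d(CH,T)=31
2. join CH+T (d=31) ⇒ CHT; edges |CH|=17/2, |T|=31/2
  updated: d(CHT,D)=125/3
3. join CHT+D (d=125/3) ⇒ CDHT; edges |CHT|=16/3, |D|=125/6
final tree: (((C:7,H:7):17/2,T:31/2):16/3,D:125/6)
total length: 385/6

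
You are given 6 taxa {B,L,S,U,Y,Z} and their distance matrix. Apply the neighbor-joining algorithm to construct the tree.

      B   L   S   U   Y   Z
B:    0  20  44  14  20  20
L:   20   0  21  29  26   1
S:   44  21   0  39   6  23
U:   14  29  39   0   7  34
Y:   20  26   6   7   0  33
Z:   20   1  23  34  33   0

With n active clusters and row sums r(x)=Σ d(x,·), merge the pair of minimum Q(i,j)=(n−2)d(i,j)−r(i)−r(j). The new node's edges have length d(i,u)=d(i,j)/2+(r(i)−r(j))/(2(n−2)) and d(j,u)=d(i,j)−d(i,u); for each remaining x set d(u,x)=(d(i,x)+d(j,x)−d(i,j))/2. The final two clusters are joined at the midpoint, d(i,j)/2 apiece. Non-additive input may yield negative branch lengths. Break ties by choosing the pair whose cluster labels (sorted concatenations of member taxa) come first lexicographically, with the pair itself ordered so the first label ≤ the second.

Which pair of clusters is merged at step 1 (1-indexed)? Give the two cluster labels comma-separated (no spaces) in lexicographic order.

1. join L+Z (d=1, Q=-204) ⇒ LZ; edges |L|=-5/4, |Z|=9/4
  updated: d(B,LZ)=39/2, d(LZ,S)=43/2, d(LZ,U)=31, d(LZ,Y)=29
2. join S+Y (d=6, Q=-309/2) ⇒ SY; edges |S|=133/12, |Y|=-61/12
  updated: d(B,SY)=29, d(LZ,SY)=89/4, d(SY,U)=20
3. join B+U (d=14, Q=-199/2) ⇒ BU; edges |B|=51/8, |U|=61/8
  updated: d(BU,LZ)=73/4, d(BU,SY)=35/2
4. join BU+LZ (d=73/4, Q=-58) ⇒ BLUZ; edges |BU|=27/4, |LZ|=23/2
  updated: d(BLUZ,SY)=43/4
5. join BLUZ+SY (d=43/4) ⇒ BLSUYZ; edges |BLUZ|=43/8, |SY|=43/8
final tree: (((B:51/8,U:61/8):27/4,(L:-5/4,Z:9/4):23/2):43/8,(S:133/12,Y:-61/12):43/8)
total length: 50

L,Z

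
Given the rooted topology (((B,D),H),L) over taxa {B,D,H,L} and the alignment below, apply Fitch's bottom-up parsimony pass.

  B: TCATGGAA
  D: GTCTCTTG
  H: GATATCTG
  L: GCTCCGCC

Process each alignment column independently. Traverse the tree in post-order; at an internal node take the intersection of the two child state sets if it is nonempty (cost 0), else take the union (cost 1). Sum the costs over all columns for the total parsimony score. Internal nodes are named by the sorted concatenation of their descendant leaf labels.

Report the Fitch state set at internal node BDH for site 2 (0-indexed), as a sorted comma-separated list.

A,C,T

[col 0] BD: children B:{T}, D:{G} ∪→ {G,T}; cost 1
[col 0] BDH: children BD:{G,T}, H:{G} ∩→ {G}; cost 0
[col 0] BDHL: children BDH:{G}, L:{G} ∩→ {G}; cost 0
[col 1] BD: children B:{C}, D:{T} ∪→ {C,T}; cost 1
[col 1] BDH: children BD:{C,T}, H:{A} ∪→ {A,C,T}; cost 1
[col 1] BDHL: children BDH:{A,C,T}, L:{C} ∩→ {C}; cost 0
[col 2] BD: children B:{A}, D:{C} ∪→ {A,C}; cost 1
[col 2] BDH: children BD:{A,C}, H:{T} ∪→ {A,C,T}; cost 1
[col 2] BDHL: children BDH:{A,C,T}, L:{T} ∩→ {T}; cost 0
[col 3] BD: children B:{T}, D:{T} ∩→ {T}; cost 0
[col 3] BDH: children BD:{T}, H:{A} ∪→ {A,T}; cost 1
[col 3] BDHL: children BDH:{A,T}, L:{C} ∪→ {A,C,T}; cost 1
[col 4] BD: children B:{G}, D:{C} ∪→ {C,G}; cost 1
[col 4] BDH: children BD:{C,G}, H:{T} ∪→ {C,G,T}; cost 1
[col 4] BDHL: children BDH:{C,G,T}, L:{C} ∩→ {C}; cost 0
[col 5] BD: children B:{G}, D:{T} ∪→ {G,T}; cost 1
[col 5] BDH: children BD:{G,T}, H:{C} ∪→ {C,G,T}; cost 1
[col 5] BDHL: children BDH:{C,G,T}, L:{G} ∩→ {G}; cost 0
[col 6] BD: children B:{A}, D:{T} ∪→ {A,T}; cost 1
[col 6] BDH: children BD:{A,T}, H:{T} ∩→ {T}; cost 0
[col 6] BDHL: children BDH:{T}, L:{C} ∪→ {C,T}; cost 1
[col 7] BD: children B:{A}, D:{G} ∪→ {A,G}; cost 1
[col 7] BDH: children BD:{A,G}, H:{G} ∩→ {G}; cost 0
[col 7] BDHL: children BDH:{G}, L:{C} ∪→ {C,G}; cost 1
per-site changes: [1, 2, 2, 2, 2, 2, 2, 2]; total = 15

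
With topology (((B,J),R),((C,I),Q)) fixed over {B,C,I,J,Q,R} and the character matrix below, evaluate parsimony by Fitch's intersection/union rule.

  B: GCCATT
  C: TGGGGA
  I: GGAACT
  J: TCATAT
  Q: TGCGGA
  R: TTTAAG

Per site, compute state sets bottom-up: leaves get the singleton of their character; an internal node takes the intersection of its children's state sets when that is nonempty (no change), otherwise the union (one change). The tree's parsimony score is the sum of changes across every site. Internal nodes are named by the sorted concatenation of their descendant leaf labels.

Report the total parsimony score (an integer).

BJ@0: {G} ∪ {T} = {G,T} (union, +1)
BJR@0: {G,T} ∩ {T} = {T} (intersection, +0)
CI@0: {T} ∪ {G} = {G,T} (union, +1)
CIQ@0: {G,T} ∩ {T} = {T} (intersection, +0)
BCIJQR@0: {T} ∩ {T} = {T} (intersection, +0)
BJ@1: {C} ∩ {C} = {C} (intersection, +0)
BJR@1: {C} ∪ {T} = {C,T} (union, +1)
CI@1: {G} ∩ {G} = {G} (intersection, +0)
CIQ@1: {G} ∩ {G} = {G} (intersection, +0)
BCIJQR@1: {C,T} ∪ {G} = {C,G,T} (union, +1)
BJ@2: {C} ∪ {A} = {A,C} (union, +1)
BJR@2: {A,C} ∪ {T} = {A,C,T} (union, +1)
CI@2: {G} ∪ {A} = {A,G} (union, +1)
CIQ@2: {A,G} ∪ {C} = {A,C,G} (union, +1)
BCIJQR@2: {A,C,T} ∩ {A,C,G} = {A,C} (intersection, +0)
BJ@3: {A} ∪ {T} = {A,T} (union, +1)
BJR@3: {A,T} ∩ {A} = {A} (intersection, +0)
CI@3: {G} ∪ {A} = {A,G} (union, +1)
CIQ@3: {A,G} ∩ {G} = {G} (intersection, +0)
BCIJQR@3: {A} ∪ {G} = {A,G} (union, +1)
BJ@4: {T} ∪ {A} = {A,T} (union, +1)
BJR@4: {A,T} ∩ {A} = {A} (intersection, +0)
CI@4: {G} ∪ {C} = {C,G} (union, +1)
CIQ@4: {C,G} ∩ {G} = {G} (intersection, +0)
BCIJQR@4: {A} ∪ {G} = {A,G} (union, +1)
BJ@5: {T} ∩ {T} = {T} (intersection, +0)
BJR@5: {T} ∪ {G} = {G,T} (union, +1)
CI@5: {A} ∪ {T} = {A,T} (union, +1)
CIQ@5: {A,T} ∩ {A} = {A} (intersection, +0)
BCIJQR@5: {G,T} ∪ {A} = {A,G,T} (union, +1)
per-site changes: [2, 2, 4, 3, 3, 3]; total = 17

17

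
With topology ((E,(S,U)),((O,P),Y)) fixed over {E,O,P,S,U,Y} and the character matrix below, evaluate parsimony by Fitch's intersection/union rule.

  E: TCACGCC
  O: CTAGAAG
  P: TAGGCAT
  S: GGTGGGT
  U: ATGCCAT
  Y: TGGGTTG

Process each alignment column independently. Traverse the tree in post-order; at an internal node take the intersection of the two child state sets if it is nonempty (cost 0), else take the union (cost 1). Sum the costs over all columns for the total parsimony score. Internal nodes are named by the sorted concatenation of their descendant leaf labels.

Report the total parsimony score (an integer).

SU@0: {G} ∪ {A} = {A,G} (union, +1)
ESU@0: {T} ∪ {A,G} = {A,G,T} (union, +1)
OP@0: {C} ∪ {T} = {C,T} (union, +1)
OPY@0: {C,T} ∩ {T} = {T} (intersection, +0)
EOPSUY@0: {A,G,T} ∩ {T} = {T} (intersection, +0)
SU@1: {G} ∪ {T} = {G,T} (union, +1)
ESU@1: {C} ∪ {G,T} = {C,G,T} (union, +1)
OP@1: {T} ∪ {A} = {A,T} (union, +1)
OPY@1: {A,T} ∪ {G} = {A,G,T} (union, +1)
EOPSUY@1: {C,G,T} ∩ {A,G,T} = {G,T} (intersection, +0)
SU@2: {T} ∪ {G} = {G,T} (union, +1)
ESU@2: {A} ∪ {G,T} = {A,G,T} (union, +1)
OP@2: {A} ∪ {G} = {A,G} (union, +1)
OPY@2: {A,G} ∩ {G} = {G} (intersection, +0)
EOPSUY@2: {A,G,T} ∩ {G} = {G} (intersection, +0)
SU@3: {G} ∪ {C} = {C,G} (union, +1)
ESU@3: {C} ∩ {C,G} = {C} (intersection, +0)
OP@3: {G} ∩ {G} = {G} (intersection, +0)
OPY@3: {G} ∩ {G} = {G} (intersection, +0)
EOPSUY@3: {C} ∪ {G} = {C,G} (union, +1)
SU@4: {G} ∪ {C} = {C,G} (union, +1)
ESU@4: {G} ∩ {C,G} = {G} (intersection, +0)
OP@4: {A} ∪ {C} = {A,C} (union, +1)
OPY@4: {A,C} ∪ {T} = {A,C,T} (union, +1)
EOPSUY@4: {G} ∪ {A,C,T} = {A,C,G,T} (union, +1)
SU@5: {G} ∪ {A} = {A,G} (union, +1)
ESU@5: {C} ∪ {A,G} = {A,C,G} (union, +1)
OP@5: {A} ∩ {A} = {A} (intersection, +0)
OPY@5: {A} ∪ {T} = {A,T} (union, +1)
EOPSUY@5: {A,C,G} ∩ {A,T} = {A} (intersection, +0)
SU@6: {T} ∩ {T} = {T} (intersection, +0)
ESU@6: {C} ∪ {T} = {C,T} (union, +1)
OP@6: {G} ∪ {T} = {G,T} (union, +1)
OPY@6: {G,T} ∩ {G} = {G} (intersection, +0)
EOPSUY@6: {C,T} ∪ {G} = {C,G,T} (union, +1)
per-site changes: [3, 4, 3, 2, 4, 3, 3]; total = 22

22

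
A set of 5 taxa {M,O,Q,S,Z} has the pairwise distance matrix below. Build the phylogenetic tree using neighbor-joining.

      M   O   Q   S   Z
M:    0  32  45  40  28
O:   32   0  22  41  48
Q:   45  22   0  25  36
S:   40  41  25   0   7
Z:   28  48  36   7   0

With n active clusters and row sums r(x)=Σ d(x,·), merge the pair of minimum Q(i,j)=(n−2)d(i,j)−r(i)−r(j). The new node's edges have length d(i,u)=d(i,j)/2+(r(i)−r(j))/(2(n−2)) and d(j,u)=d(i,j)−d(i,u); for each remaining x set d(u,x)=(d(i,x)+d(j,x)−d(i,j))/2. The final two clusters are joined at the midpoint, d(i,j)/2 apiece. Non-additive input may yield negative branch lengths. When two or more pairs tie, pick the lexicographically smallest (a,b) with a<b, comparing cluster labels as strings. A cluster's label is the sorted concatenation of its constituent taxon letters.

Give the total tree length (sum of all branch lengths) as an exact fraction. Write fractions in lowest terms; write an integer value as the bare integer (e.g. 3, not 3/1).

iteration 1: select S,Z (d=7, Q=-211); attach at lengths (5/2, 9/2); label the merged cluster SZ
  updated: d(M,SZ)=61/2, d(O,SZ)=41, d(Q,SZ)=27
iteration 2: select M,SZ (d=61/2, Q=-145); attach at lengths (35/2, 13); label the merged cluster MSZ
  updated: d(MSZ,O)=85/4, d(MSZ,Q)=83/4
iteration 3: select MSZ,O (d=85/4, Q=-64); attach at lengths (10, 45/4); label the merged cluster MOSZ
  updated: d(MOSZ,Q)=43/4
iteration 4: select MOSZ,Q (d=43/4); attach at lengths (43/8, 43/8); label the merged cluster MOQSZ
final tree: (((M:35/2,(S:5/2,Z:9/2):13):10,O:45/4):43/8,Q:43/8)
total length: 139/2

139/2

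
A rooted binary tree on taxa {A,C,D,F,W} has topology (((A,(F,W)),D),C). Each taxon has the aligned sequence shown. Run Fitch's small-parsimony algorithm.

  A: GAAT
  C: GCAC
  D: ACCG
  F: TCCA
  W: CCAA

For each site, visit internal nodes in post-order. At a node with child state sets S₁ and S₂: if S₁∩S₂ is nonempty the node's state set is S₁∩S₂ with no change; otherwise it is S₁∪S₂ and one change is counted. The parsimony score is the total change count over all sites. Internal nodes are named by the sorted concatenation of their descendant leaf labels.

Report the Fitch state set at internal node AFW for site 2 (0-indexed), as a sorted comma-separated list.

[col 0] FW: children F:{T}, W:{C} ∪→ {C,T}; cost 1
[col 0] AFW: children A:{G}, FW:{C,T} ∪→ {C,G,T}; cost 1
[col 0] ADFW: children AFW:{C,G,T}, D:{A} ∪→ {A,C,G,T}; cost 1
[col 0] ACDFW: children ADFW:{A,C,G,T}, C:{G} ∩→ {G}; cost 0
[col 1] FW: children F:{C}, W:{C} ∩→ {C}; cost 0
[col 1] AFW: children A:{A}, FW:{C} ∪→ {A,C}; cost 1
[col 1] ADFW: children AFW:{A,C}, D:{C} ∩→ {C}; cost 0
[col 1] ACDFW: children ADFW:{C}, C:{C} ∩→ {C}; cost 0
[col 2] FW: children F:{C}, W:{A} ∪→ {A,C}; cost 1
[col 2] AFW: children A:{A}, FW:{A,C} ∩→ {A}; cost 0
[col 2] ADFW: children AFW:{A}, D:{C} ∪→ {A,C}; cost 1
[col 2] ACDFW: children ADFW:{A,C}, C:{A} ∩→ {A}; cost 0
[col 3] FW: children F:{A}, W:{A} ∩→ {A}; cost 0
[col 3] AFW: children A:{T}, FW:{A} ∪→ {A,T}; cost 1
[col 3] ADFW: children AFW:{A,T}, D:{G} ∪→ {A,G,T}; cost 1
[col 3] ACDFW: children ADFW:{A,G,T}, C:{C} ∪→ {A,C,G,T}; cost 1
per-site changes: [3, 1, 2, 3]; total = 9

A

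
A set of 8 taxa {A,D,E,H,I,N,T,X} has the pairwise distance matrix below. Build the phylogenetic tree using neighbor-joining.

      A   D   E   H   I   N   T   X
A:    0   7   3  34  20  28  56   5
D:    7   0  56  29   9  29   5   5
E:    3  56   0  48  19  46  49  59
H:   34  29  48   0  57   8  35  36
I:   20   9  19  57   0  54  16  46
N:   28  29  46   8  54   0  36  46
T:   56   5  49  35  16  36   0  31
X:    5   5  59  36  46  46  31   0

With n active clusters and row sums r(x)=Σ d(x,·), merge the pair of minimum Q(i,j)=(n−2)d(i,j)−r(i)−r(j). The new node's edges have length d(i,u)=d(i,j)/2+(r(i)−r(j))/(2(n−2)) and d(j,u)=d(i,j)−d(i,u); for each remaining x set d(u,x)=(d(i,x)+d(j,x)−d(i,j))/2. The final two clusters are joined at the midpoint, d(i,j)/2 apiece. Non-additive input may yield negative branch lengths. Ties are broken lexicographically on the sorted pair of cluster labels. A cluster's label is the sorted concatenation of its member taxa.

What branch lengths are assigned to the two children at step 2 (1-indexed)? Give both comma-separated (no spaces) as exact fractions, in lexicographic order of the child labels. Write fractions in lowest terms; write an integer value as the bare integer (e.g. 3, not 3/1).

-48/5,63/5

1. join H+N (d=8, Q=-446) ⇒ HN; edges |H|=4, |N|=4
  updated: d(A,HN)=27, d(D,HN)=25, d(E,HN)=43, d(HN,I)=103/2, d(HN,T)=63/2, d(HN,X)=37
2. join A+E (d=3, Q=-332) ⇒ AE; edges |A|=-48/5, |E|=63/5
  updated: d(AE,D)=30, d(AE,HN)=67/2, d(AE,I)=18, d(AE,T)=51, d(AE,X)=61/2
3. join AE+I (d=18, Q=-463/2) ⇒ AEI; edges |AE|=189/16, |I|=99/16
  updated: d(AEI,D)=21/2, d(AEI,HN)=67/2, d(AEI,T)=49/2, d(AEI,X)=117/4
4. join D+X (d=5, Q=-531/4) ⇒ DX; edges |D|=-167/24, |X|=287/24
  updated: d(AEI,DX)=139/8, d(DX,HN)=57/2, d(DX,T)=31/2
5. join AEI+DX (d=139/8, Q=-102) ⇒ ADEIX; edges |AEI|=195/16, |DX|=83/16
  updated: d(ADEIX,HN)=357/16, d(ADEIX,T)=181/16
6. join ADEIX+HN (d=357/16, Q=-521/8) ⇒ ADEHINX; edges |ADEIX|=17/16, |HN|=85/4
  updated: d(ADEHINX,T)=41/4
7. join ADEHINX+T (d=41/4) ⇒ ADEHINTX; edges |ADEHINX|=41/8, |T|=41/8
final tree: (((((A:-48/5,E:63/5):189/16,I:99/16):195/16,(D:-167/24,X:287/24):83/16):17/16,(H:4,N:4):85/4):41/8,T:41/8)
total length: 1343/16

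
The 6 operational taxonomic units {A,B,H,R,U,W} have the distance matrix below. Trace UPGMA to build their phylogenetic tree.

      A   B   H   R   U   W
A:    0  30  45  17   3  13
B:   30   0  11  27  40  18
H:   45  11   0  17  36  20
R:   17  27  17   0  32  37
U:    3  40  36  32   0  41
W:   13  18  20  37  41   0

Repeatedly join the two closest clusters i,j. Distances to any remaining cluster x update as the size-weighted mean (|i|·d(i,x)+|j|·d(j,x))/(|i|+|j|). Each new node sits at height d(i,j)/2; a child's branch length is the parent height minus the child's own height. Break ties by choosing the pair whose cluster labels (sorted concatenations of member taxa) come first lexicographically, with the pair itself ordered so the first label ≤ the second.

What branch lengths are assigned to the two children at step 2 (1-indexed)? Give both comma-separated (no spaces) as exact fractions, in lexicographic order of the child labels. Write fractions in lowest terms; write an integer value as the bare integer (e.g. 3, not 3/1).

1. join A+U (d=3) ⇒ AU; edges |A|=3/2, |U|=3/2
  updated: d(AU,B)=35, d(AU,H)=81/2, d(AU,R)=49/2, d(AU,W)=27
2. join B+H (d=11) ⇒ BH; edges |B|=11/2, |H|=11/2
  updated: d(AU,BH)=151/4, d(BH,R)=22, d(BH,W)=19
3. join BH+W (d=19) ⇒ BHW; edges |BH|=4, |W|=19/2
  updated: d(AU,BHW)=205/6, d(BHW,R)=27
4. join AU+R (d=49/2) ⇒ ARU; edges |AU|=43/4, |R|=49/4
  updated: d(ARU,BHW)=286/9
5. join ARU+BHW (d=286/9) ⇒ ABHRUW; edges |ARU|=131/36, |BHW|=115/18
final tree: (((A:3/2,U:3/2):43/4,R:49/4):131/36,((B:11/2,H:11/2):4,W:19/2):115/18)
total length: 2179/36

11/2,11/2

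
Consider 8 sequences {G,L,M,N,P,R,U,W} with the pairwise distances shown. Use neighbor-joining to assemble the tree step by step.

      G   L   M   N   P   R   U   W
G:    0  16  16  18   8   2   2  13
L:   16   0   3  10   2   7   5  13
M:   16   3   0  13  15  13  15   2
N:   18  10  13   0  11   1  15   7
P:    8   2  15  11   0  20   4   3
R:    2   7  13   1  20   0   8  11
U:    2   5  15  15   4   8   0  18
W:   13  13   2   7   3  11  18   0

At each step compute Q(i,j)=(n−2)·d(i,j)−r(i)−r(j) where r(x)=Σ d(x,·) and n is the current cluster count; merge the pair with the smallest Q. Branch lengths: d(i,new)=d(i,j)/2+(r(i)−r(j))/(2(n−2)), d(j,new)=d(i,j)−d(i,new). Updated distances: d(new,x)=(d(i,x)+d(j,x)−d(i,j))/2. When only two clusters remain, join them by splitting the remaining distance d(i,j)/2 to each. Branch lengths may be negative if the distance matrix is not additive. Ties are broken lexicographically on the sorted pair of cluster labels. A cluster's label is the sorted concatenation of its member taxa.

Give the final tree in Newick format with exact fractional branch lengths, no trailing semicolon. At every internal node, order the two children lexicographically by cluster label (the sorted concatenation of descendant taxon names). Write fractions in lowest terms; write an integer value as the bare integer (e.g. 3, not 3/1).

(((((G:39/16,U:-7/16):89/24,P:31/24):75/32,L:29/32):59/32,(M:11/6,W:1/6):133/32):171/64,(N:2,R:-1):171/64)

1. join M+W (d=2, Q=-132) ⇒ MW; edges |M|=11/6, |W|=1/6
  updated: d(G,MW)=27/2, d(L,MW)=7, d(MW,N)=9, d(MW,P)=8, d(MW,R)=11, d(MW,U)=31/2
2. join N+R (d=1, Q=-108) ⇒ NR; edges |N|=2, |R|=-1
  updated: d(G,NR)=19/2, d(L,NR)=8, d(MW,NR)=19/2, d(NR,P)=15, d(NR,U)=11
3. join G+U (d=2, Q=-157/2) ⇒ GU; edges |G|=39/16, |U|=-7/16
  updated: d(GU,L)=19/2, d(GU,MW)=27/2, d(GU,NR)=37/4, d(GU,P)=5
4. join GU+P (d=5, Q=-209/4) ⇒ GPU; edges |GU|=89/24, |P|=31/24
  updated: d(GPU,L)=13/4, d(GPU,MW)=33/4, d(GPU,NR)=77/8
5. join GPU+L (d=13/4, Q=-263/8) ⇒ GLPU; edges |GPU|=75/32, |L|=29/32
  updated: d(GLPU,MW)=6, d(GLPU,NR)=115/16
6. join GLPU+MW (d=6, Q=-363/16) ⇒ GLMPUW; edges |GLPU|=59/32, |MW|=133/32
  updated: d(GLMPUW,NR)=171/32
7. join GLMPUW+NR (d=171/32) ⇒ GLMNPRUW; edges |GLMPUW|=171/64, |NR|=171/64
final tree: (((((G:39/16,U:-7/16):89/24,P:31/24):75/32,L:29/32):59/32,(M:11/6,W:1/6):133/32):171/64,(N:2,R:-1):171/64)
total length: 787/32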